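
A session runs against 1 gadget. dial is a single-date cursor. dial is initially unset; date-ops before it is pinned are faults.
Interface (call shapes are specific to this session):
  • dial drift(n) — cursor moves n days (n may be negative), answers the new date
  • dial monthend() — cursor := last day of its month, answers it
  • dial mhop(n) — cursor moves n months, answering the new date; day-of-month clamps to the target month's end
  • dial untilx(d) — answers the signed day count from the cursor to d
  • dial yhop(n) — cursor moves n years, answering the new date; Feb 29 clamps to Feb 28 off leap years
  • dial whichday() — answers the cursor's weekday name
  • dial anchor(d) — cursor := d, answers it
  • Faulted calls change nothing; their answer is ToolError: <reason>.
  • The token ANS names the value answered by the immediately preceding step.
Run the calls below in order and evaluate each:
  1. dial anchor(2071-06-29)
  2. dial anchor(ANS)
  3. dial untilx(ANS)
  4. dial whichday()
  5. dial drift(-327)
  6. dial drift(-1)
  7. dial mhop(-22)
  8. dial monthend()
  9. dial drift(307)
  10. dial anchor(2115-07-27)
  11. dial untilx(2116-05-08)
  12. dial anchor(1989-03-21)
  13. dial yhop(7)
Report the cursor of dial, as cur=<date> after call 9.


Invoking dial anchor on d: 2071-06-29, and get 2071-06-29.
Calling dial anchor on d: ANS: 2071-06-29.
Then dial untilx on d: ANS: 0.
I run dial whichday, and observe Monday.
I run dial drift on n: -327, and observe 2070-08-06.
I invoke dial drift on n: -1, and observe 2070-08-05.
Next I call dial mhop on n: -22, → 2068-10-05.
Calling dial monthend, and observe 2068-10-31.
I use dial drift on n: 307, yielding 2069-09-03.
Now I run dial anchor on d: 2115-07-27, yielding 2115-07-27.
Now I run dial untilx on d: 2116-05-08, giving 286.
I try dial anchor on d: 1989-03-21, and observe 1989-03-21.
I invoke dial yhop on n: 7, — result: 1996-03-21.

Answer: cur=2069-09-03


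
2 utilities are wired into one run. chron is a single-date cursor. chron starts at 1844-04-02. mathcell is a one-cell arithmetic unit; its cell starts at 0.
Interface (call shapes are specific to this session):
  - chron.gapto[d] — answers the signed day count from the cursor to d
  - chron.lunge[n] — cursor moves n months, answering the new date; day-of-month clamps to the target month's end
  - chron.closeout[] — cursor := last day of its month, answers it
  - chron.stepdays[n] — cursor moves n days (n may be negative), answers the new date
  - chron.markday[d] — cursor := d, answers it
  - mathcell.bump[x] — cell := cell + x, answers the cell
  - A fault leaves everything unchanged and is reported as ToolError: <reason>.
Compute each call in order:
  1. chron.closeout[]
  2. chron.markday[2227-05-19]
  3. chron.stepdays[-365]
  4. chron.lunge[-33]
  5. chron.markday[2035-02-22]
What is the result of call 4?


Next I call chron.closeout(), — result: 1844-04-30.
Now I run chron.markday on 2227-05-19, and get 2227-05-19.
I try chron.stepdays on -365, giving 2226-05-19.
Calling chron.lunge on -33, giving 2223-08-19.
Then chron.markday on 2035-02-22, yielding 2035-02-22.

Answer: 2223-08-19


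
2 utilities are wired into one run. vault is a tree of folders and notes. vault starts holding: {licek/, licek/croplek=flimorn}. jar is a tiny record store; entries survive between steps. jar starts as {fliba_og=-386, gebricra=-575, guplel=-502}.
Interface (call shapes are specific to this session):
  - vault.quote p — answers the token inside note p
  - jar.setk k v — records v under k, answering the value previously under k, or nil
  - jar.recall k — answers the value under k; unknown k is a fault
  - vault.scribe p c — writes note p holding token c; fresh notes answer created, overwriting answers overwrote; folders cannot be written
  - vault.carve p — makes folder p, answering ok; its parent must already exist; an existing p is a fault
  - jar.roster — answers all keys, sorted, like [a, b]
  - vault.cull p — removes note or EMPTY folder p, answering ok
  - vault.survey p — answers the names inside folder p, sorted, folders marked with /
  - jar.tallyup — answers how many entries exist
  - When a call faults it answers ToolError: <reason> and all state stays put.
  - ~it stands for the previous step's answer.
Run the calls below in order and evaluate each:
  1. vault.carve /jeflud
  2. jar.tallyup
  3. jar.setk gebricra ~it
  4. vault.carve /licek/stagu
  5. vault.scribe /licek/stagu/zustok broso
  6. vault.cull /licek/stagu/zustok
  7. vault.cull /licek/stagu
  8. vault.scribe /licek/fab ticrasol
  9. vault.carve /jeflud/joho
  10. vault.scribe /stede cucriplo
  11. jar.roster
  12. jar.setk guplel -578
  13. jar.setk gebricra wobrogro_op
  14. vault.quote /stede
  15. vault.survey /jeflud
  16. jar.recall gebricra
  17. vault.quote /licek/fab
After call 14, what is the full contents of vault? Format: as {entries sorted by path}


Answer: {jeflud/, jeflud/joho/, licek/, licek/croplek=flimorn, licek/fab=ticrasol, stede=cucriplo}

Derivation:
I use vault.carve passing p='/jeflud': ok.
I invoke jar.tallyup, yielding 3.
I run jar.setk passing k='gebricra', v='~it', and see -575.
Then vault.carve passing p='/licek/stagu', → ok.
I invoke vault.scribe passing p='/licek/stagu/zustok', c='broso', and see created.
Next I call vault.cull passing p='/licek/stagu/zustok', yielding ok.
Next I call vault.cull passing p='/licek/stagu', and see ok.
Now I run vault.scribe passing p='/licek/fab', c='ticrasol': created.
I run vault.carve passing p='/jeflud/joho', and observe ok.
Then vault.scribe passing p='/stede', c='cucriplo', which returns created.
Using jar.roster, and get [fliba_og, gebricra, guplel].
I try jar.setk passing k='guplel', v='-578', yielding -502.
I try jar.setk passing k='gebricra', v='wobrogro_op': 3.
I run vault.quote passing p='/stede', which returns cucriplo.
Using vault.survey passing p='/jeflud', and observe [joho/].
Now I run jar.recall passing k='gebricra', which returns wobrogro_op.
I try vault.quote passing p='/licek/fab', which returns ticrasol.


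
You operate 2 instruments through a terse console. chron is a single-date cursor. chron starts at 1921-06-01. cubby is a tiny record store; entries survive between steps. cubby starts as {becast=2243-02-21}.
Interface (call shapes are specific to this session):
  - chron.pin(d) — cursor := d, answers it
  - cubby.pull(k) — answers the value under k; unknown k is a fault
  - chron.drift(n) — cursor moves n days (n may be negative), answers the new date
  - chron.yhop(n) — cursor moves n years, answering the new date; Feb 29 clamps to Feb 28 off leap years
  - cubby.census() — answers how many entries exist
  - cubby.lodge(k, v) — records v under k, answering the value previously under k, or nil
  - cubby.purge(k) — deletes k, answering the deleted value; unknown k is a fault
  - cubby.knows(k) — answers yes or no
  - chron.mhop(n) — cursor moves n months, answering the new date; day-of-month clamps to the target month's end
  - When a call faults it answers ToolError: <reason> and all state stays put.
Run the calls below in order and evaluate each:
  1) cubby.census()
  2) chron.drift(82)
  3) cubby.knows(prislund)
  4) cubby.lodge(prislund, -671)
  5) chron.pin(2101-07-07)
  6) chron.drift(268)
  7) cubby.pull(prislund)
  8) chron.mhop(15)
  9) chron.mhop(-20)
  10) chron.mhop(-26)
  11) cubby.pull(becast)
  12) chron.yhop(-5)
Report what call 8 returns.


// census() => 1
// drift(82) => 1921-08-22
// knows(prislund) => no
// lodge(prislund, -671) => nil
// pin(2101-07-07) => 2101-07-07
// drift(268) => 2102-04-01
// pull(prislund) => -671
// mhop(15) => 2103-07-01
// mhop(-20) => 2101-11-01
// mhop(-26) => 2099-09-01
// pull(becast) => 2243-02-21
// yhop(-5) => 2094-09-01

Answer: 2103-07-01


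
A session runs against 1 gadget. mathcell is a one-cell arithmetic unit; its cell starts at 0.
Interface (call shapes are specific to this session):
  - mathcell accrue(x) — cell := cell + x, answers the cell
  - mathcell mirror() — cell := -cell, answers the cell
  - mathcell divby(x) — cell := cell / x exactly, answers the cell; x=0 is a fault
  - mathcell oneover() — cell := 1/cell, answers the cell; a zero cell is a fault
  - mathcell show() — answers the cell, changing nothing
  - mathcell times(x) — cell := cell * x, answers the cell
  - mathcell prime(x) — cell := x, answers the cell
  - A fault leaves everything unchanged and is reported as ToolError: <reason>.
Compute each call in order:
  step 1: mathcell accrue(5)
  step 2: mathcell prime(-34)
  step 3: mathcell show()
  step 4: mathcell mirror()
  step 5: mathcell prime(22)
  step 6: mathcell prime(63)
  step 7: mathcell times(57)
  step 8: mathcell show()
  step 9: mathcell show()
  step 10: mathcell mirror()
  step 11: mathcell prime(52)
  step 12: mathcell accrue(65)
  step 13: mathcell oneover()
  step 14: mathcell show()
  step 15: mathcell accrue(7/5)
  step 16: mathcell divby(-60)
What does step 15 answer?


Answer: 824/585

Derivation:
# 1. mathcell accrue(x: 5) : 5
# 2. mathcell prime(x: -34) : -34
# 3. mathcell show() : -34
# 4. mathcell mirror() : 34
# 5. mathcell prime(x: 22) : 22
# 6. mathcell prime(x: 63) : 63
# 7. mathcell times(x: 57) : 3591
# 8. mathcell show() : 3591
# 9. mathcell show() : 3591
# 10. mathcell mirror() : -3591
# 11. mathcell prime(x: 52) : 52
# 12. mathcell accrue(x: 65) : 117
# 13. mathcell oneover() : 1/117
# 14. mathcell show() : 1/117
# 15. mathcell accrue(x: 7/5) : 824/585
# 16. mathcell divby(x: -60) : -206/8775


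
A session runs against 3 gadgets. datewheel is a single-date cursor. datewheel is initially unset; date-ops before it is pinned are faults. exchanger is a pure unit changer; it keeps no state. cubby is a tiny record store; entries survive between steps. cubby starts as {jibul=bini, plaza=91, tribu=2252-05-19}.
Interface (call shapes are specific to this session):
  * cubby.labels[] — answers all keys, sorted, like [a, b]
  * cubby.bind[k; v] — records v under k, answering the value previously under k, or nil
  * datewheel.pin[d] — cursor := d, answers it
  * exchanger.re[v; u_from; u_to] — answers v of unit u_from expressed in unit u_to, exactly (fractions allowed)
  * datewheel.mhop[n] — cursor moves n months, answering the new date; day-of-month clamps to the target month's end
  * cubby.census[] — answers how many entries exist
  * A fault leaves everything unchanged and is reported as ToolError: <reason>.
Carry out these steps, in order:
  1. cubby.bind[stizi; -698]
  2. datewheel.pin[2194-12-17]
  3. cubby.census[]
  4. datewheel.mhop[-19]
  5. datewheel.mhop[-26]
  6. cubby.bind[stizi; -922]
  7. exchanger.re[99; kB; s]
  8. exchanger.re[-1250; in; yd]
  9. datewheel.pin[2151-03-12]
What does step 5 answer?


>>> bind k='stizi' v='-698'
[out] nil
>>> pin d='2194-12-17'
[out] 2194-12-17
>>> census
[out] 4
>>> mhop n='-19'
[out] 2193-05-17
>>> mhop n='-26'
[out] 2191-03-17
>>> bind k='stizi' v='-922'
[out] -698
>>> re v='99' u_from='kB' u_to='s'
[out] ToolError: incompatible units
>>> re v='-1250' u_from='in' u_to='yd'
[out] -625/18
>>> pin d='2151-03-12'
[out] 2151-03-12

Answer: 2191-03-17


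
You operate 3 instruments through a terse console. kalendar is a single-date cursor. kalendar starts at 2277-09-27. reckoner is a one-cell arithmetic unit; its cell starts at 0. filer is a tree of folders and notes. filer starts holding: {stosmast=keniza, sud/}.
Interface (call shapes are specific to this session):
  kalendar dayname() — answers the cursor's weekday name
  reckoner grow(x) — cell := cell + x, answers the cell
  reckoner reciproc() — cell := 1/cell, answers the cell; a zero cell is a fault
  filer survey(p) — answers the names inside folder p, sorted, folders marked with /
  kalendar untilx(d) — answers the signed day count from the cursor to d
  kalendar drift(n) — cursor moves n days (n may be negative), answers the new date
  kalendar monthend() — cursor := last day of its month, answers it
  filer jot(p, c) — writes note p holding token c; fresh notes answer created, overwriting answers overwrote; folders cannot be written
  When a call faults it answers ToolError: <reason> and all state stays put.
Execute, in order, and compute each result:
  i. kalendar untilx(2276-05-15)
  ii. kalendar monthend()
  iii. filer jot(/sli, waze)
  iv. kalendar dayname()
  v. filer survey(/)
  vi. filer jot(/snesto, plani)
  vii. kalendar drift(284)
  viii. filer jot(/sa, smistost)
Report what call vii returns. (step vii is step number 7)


[in] kalendar untilx d: 2276-05-15
= -500
[in] kalendar monthend
= 2277-09-30
[in] filer jot p: /sli c: waze
= created
[in] kalendar dayname
= Sunday
[in] filer survey p: /
= [sli, stosmast, sud/]
[in] filer jot p: /snesto c: plani
= created
[in] kalendar drift n: 284
= 2278-07-11
[in] filer jot p: /sa c: smistost
= created

Answer: 2278-07-11


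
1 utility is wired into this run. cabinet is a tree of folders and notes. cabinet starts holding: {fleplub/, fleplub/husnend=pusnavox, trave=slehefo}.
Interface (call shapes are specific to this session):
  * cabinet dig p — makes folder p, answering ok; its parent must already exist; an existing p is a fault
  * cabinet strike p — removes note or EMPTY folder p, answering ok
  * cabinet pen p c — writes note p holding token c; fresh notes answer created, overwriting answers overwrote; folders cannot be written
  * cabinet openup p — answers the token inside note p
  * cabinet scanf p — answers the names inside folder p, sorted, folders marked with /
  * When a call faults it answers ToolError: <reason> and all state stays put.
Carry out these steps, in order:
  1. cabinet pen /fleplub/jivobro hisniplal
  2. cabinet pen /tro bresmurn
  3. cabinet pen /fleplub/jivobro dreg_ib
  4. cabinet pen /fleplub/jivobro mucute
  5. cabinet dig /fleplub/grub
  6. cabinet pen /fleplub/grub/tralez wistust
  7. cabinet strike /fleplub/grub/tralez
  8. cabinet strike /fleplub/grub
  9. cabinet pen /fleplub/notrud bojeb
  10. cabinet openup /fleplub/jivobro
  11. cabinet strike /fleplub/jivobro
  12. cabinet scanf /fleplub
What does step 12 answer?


>>> cabinet pen p=/fleplub/jivobro c=hisniplal
= created
>>> cabinet pen p=/tro c=bresmurn
= created
>>> cabinet pen p=/fleplub/jivobro c=dreg_ib
= overwrote
>>> cabinet pen p=/fleplub/jivobro c=mucute
= overwrote
>>> cabinet dig p=/fleplub/grub
= ok
>>> cabinet pen p=/fleplub/grub/tralez c=wistust
= created
>>> cabinet strike p=/fleplub/grub/tralez
= ok
>>> cabinet strike p=/fleplub/grub
= ok
>>> cabinet pen p=/fleplub/notrud c=bojeb
= created
>>> cabinet openup p=/fleplub/jivobro
= mucute
>>> cabinet strike p=/fleplub/jivobro
= ok
>>> cabinet scanf p=/fleplub
= [husnend, notrud]

Answer: [husnend, notrud]


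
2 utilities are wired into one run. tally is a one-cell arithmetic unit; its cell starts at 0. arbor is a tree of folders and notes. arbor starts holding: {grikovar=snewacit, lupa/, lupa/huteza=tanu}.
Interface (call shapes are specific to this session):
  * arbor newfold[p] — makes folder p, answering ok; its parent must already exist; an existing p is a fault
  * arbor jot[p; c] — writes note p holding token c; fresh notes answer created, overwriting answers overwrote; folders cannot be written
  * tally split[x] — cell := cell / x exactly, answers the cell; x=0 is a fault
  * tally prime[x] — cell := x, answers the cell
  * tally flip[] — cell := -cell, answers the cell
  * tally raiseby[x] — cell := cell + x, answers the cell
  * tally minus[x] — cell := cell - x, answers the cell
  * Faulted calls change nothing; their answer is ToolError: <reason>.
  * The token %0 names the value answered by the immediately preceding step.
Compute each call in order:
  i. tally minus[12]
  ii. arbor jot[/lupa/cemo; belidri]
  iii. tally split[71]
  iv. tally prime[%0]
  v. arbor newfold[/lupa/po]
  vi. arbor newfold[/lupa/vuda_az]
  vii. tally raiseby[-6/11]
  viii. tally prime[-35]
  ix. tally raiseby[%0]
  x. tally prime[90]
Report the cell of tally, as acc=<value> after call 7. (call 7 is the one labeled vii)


Now I run tally minus(12), which returns -12.
Then arbor jot(/lupa/cemo, belidri), and see created.
Invoking tally split(71), giving -12/71.
Calling tally prime(%0), and see -12/71.
I invoke arbor newfold(/lupa/po): ok.
Now I run arbor newfold(/lupa/vuda_az), giving ok.
Calling tally raiseby(-6/11), and get -558/781.
I call tally prime(-35), giving -35.
Calling tally raiseby(%0), and see -70.
Using tally prime(90), and see 90.

Answer: acc=-558/781


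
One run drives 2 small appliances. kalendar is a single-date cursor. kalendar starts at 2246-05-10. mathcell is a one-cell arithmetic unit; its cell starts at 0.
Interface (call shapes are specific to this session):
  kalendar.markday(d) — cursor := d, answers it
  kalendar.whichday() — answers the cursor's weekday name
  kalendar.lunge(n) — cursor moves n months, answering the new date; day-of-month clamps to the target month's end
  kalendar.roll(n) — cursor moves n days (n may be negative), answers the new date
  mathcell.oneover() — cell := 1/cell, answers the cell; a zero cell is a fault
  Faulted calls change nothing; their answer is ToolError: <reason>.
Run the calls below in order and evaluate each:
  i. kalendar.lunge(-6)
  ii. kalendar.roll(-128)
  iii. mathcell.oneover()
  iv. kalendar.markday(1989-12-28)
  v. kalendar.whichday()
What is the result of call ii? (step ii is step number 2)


Answer: 2245-07-05

Derivation:
>> kalendar.lunge(n→-6)
<< 2245-11-10
>> kalendar.roll(n→-128)
<< 2245-07-05
>> mathcell.oneover()
<< ToolError: reciprocal of zero
>> kalendar.markday(d→1989-12-28)
<< 1989-12-28
>> kalendar.whichday()
<< Thursday


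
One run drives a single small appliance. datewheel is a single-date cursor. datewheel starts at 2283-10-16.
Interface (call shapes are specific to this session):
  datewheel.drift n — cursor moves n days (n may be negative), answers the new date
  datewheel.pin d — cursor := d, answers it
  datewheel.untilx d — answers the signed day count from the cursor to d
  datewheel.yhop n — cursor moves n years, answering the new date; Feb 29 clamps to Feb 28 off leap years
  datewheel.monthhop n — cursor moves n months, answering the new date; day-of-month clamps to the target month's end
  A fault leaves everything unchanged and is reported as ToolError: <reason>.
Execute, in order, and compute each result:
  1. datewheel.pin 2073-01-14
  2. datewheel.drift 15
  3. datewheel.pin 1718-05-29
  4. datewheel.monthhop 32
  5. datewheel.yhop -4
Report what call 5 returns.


==> datewheel.pin(d=2073-01-14)
<== 2073-01-14
==> datewheel.drift(n=15)
<== 2073-01-29
==> datewheel.pin(d=1718-05-29)
<== 1718-05-29
==> datewheel.monthhop(n=32)
<== 1721-01-29
==> datewheel.yhop(n=-4)
<== 1717-01-29

Answer: 1717-01-29


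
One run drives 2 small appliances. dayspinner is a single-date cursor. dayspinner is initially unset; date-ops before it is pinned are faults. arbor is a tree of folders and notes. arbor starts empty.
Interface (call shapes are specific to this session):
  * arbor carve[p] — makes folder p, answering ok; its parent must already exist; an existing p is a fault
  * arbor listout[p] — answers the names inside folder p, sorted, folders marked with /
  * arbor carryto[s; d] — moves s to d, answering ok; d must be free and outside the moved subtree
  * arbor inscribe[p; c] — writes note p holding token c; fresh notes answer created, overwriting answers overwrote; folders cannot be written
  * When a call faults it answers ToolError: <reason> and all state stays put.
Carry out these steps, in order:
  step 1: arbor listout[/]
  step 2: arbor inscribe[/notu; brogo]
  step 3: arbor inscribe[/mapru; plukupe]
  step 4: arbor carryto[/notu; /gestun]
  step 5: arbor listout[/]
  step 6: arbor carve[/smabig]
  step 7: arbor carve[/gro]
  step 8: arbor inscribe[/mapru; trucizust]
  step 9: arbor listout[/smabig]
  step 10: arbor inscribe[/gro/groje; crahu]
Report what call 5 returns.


==> arbor listout(p: /)
<== []
==> arbor inscribe(p: /notu, c: brogo)
<== created
==> arbor inscribe(p: /mapru, c: plukupe)
<== created
==> arbor carryto(s: /notu, d: /gestun)
<== ok
==> arbor listout(p: /)
<== [gestun, mapru]
==> arbor carve(p: /smabig)
<== ok
==> arbor carve(p: /gro)
<== ok
==> arbor inscribe(p: /mapru, c: trucizust)
<== overwrote
==> arbor listout(p: /smabig)
<== []
==> arbor inscribe(p: /gro/groje, c: crahu)
<== created

Answer: [gestun, mapru]


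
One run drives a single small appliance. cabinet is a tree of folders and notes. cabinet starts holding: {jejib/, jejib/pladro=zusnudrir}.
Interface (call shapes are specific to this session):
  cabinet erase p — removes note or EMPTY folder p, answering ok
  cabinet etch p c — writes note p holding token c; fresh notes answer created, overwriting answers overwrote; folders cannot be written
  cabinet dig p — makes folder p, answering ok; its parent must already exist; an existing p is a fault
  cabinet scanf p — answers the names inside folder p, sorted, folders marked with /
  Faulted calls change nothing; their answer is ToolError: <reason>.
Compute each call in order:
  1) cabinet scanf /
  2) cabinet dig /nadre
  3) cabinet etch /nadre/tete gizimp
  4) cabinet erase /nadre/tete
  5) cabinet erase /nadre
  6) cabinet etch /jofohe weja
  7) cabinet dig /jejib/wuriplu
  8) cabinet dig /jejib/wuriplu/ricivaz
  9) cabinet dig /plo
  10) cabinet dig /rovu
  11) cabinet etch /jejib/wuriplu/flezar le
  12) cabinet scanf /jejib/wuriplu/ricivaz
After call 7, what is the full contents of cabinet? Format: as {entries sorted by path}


Answer: {jejib/, jejib/pladro=zusnudrir, jejib/wuriplu/, jofohe=weja}

Derivation:
Using cabinet scanf on p→/, and get [jejib/].
Invoking cabinet dig on p→/nadre, and observe ok.
Then cabinet etch on p→/nadre/tete, c→gizimp, yielding created.
I use cabinet erase on p→/nadre/tete: ok.
I use cabinet erase on p→/nadre: ok.
I use cabinet etch on p→/jofohe, c→weja, yielding created.
I run cabinet dig on p→/jejib/wuriplu: ok.
I invoke cabinet dig on p→/jejib/wuriplu/ricivaz, and get ok.
Calling cabinet dig on p→/plo, — result: ok.
I run cabinet dig on p→/rovu: ok.
I try cabinet etch on p→/jejib/wuriplu/flezar, c→le, yielding created.
Calling cabinet scanf on p→/jejib/wuriplu/ricivaz, and observe [].


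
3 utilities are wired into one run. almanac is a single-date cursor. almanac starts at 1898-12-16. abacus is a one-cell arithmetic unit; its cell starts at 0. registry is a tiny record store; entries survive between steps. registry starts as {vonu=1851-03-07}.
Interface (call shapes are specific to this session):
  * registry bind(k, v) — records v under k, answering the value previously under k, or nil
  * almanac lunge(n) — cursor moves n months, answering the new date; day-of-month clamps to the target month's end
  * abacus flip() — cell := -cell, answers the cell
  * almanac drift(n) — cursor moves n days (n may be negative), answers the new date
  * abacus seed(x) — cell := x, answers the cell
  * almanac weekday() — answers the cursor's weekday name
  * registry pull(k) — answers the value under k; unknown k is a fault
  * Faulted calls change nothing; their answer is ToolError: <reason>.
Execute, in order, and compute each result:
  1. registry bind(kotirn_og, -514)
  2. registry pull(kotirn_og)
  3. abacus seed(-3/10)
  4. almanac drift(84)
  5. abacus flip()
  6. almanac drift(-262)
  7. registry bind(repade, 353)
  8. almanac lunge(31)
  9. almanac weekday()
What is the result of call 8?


Answer: 1901-01-21

Derivation:
CALL registry bind[k=kotirn_og; v=-514]
RET  nil
CALL registry pull[k=kotirn_og]
RET  -514
CALL abacus seed[x=-3/10]
RET  -3/10
CALL almanac drift[n=84]
RET  1899-03-10
CALL abacus flip[]
RET  3/10
CALL almanac drift[n=-262]
RET  1898-06-21
CALL registry bind[k=repade; v=353]
RET  nil
CALL almanac lunge[n=31]
RET  1901-01-21
CALL almanac weekday[]
RET  Monday


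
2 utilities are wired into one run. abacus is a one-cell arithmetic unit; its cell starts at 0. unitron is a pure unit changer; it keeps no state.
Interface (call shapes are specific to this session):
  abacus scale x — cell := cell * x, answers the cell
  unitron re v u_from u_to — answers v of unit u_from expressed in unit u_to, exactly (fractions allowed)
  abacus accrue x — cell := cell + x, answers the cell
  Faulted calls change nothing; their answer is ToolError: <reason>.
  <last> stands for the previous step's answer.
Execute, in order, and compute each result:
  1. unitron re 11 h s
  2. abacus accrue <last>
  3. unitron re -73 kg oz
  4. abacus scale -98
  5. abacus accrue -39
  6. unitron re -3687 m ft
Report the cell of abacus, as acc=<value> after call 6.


Answer: acc=-3880839

Derivation:
! 1. unitron re(v=11, u_from=h, u_to=s) == 39600
! 2. abacus accrue(x=<last>) == 39600
! 3. unitron re(v=-73, u_from=kg, u_to=oz) == -116800000000/45359237
! 4. abacus scale(x=-98) == -3880800
! 5. abacus accrue(x=-39) == -3880839
! 6. unitron re(v=-3687, u_from=m, u_to=ft) == -1536250/127


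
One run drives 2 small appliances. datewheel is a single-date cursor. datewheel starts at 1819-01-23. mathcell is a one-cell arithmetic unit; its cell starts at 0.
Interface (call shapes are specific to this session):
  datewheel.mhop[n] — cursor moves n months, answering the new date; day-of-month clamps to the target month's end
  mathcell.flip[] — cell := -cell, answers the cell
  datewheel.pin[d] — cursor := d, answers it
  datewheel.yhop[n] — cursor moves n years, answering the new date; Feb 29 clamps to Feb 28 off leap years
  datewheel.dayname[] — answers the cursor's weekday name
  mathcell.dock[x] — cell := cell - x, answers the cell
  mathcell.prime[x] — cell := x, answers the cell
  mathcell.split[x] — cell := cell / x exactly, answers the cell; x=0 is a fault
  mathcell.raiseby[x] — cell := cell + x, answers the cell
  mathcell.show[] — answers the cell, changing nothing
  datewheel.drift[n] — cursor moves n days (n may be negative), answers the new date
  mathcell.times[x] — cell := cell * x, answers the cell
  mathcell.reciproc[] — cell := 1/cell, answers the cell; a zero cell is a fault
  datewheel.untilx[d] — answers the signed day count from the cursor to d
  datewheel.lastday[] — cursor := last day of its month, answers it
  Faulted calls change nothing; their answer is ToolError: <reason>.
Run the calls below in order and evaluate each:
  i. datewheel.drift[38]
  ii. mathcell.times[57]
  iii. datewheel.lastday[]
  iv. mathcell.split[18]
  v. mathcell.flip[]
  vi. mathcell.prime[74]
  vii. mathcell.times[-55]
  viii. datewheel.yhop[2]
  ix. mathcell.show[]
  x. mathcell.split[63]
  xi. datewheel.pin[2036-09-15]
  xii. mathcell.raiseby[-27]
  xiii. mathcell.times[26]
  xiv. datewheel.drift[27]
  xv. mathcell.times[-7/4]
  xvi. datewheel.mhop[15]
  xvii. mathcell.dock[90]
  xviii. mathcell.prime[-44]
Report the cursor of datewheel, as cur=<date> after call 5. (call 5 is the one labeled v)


Answer: cur=1819-03-31

Derivation:
% datewheel.drift n→38
= 1819-03-02
% mathcell.times x→57
= 0
% datewheel.lastday
= 1819-03-31
% mathcell.split x→18
= 0
% mathcell.flip
= 0
% mathcell.prime x→74
= 74
% mathcell.times x→-55
= -4070
% datewheel.yhop n→2
= 1821-03-31
% mathcell.show
= -4070
% mathcell.split x→63
= -4070/63
% datewheel.pin d→2036-09-15
= 2036-09-15
% mathcell.raiseby x→-27
= -5771/63
% mathcell.times x→26
= -150046/63
% datewheel.drift n→27
= 2036-10-12
% mathcell.times x→-7/4
= 75023/18
% datewheel.mhop n→15
= 2038-01-12
% mathcell.dock x→90
= 73403/18
% mathcell.prime x→-44
= -44


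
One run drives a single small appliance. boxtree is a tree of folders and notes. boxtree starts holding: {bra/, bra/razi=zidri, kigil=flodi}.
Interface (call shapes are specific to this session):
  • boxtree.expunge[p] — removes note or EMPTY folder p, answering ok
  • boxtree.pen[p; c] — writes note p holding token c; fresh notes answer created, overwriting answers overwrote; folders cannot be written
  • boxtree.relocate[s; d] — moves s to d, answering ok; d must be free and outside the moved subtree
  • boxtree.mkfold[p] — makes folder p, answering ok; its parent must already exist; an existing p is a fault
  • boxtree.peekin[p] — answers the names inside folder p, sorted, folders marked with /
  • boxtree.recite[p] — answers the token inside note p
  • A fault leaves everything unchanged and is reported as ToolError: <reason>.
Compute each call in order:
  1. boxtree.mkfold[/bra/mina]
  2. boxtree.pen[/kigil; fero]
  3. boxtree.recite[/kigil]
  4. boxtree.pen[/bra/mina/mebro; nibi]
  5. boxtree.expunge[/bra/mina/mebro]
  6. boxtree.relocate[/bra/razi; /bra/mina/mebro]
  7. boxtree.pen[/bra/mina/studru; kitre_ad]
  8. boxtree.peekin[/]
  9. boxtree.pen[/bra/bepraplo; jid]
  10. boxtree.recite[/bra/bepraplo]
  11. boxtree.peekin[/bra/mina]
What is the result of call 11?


==> mkfold(/bra/mina)
<== ok
==> pen(/kigil, fero)
<== overwrote
==> recite(/kigil)
<== fero
==> pen(/bra/mina/mebro, nibi)
<== created
==> expunge(/bra/mina/mebro)
<== ok
==> relocate(/bra/razi, /bra/mina/mebro)
<== ok
==> pen(/bra/mina/studru, kitre_ad)
<== created
==> peekin(/)
<== [bra/, kigil]
==> pen(/bra/bepraplo, jid)
<== created
==> recite(/bra/bepraplo)
<== jid
==> peekin(/bra/mina)
<== [mebro, studru]

Answer: [mebro, studru]


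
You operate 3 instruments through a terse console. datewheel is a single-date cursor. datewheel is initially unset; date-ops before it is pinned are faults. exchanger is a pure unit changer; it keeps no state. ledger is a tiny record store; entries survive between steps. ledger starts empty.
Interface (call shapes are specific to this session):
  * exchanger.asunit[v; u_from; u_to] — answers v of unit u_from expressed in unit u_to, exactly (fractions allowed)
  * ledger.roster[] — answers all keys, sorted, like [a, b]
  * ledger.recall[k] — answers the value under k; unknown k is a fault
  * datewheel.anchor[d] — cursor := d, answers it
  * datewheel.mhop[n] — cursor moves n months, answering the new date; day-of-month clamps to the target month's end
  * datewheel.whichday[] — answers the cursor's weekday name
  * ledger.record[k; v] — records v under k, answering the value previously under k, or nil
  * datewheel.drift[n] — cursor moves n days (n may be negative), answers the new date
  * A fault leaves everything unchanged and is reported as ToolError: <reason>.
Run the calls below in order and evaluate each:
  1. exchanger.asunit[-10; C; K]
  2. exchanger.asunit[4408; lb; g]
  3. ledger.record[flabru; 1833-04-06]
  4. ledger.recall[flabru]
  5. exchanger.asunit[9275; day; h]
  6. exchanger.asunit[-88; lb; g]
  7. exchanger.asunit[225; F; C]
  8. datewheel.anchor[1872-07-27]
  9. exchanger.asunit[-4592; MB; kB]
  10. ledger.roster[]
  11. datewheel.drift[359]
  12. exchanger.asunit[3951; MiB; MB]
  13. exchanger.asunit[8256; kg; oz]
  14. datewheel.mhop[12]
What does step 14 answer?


>> exchanger.asunit(v=-10, u_from=C, u_to=K)
<< 5263/20
>> exchanger.asunit(v=4408, u_from=lb, u_to=g)
<< 24992939587/12500
>> ledger.record(k=flabru, v=1833-04-06)
<< nil
>> ledger.recall(k=flabru)
<< 1833-04-06
>> exchanger.asunit(v=9275, u_from=day, u_to=h)
<< 222600
>> exchanger.asunit(v=-88, u_from=lb, u_to=g)
<< -498951607/12500
>> exchanger.asunit(v=225, u_from=F, u_to=C)
<< 965/9
>> datewheel.anchor(d=1872-07-27)
<< 1872-07-27
>> exchanger.asunit(v=-4592, u_from=MB, u_to=kB)
<< -4592000
>> ledger.roster()
<< [flabru]
>> datewheel.drift(n=359)
<< 1873-07-21
>> exchanger.asunit(v=3951, u_from=MiB, u_to=MB)
<< 64733184/15625
>> exchanger.asunit(v=8256, u_from=kg, u_to=oz)
<< 13209600000000/45359237
>> datewheel.mhop(n=12)
<< 1874-07-21

Answer: 1874-07-21


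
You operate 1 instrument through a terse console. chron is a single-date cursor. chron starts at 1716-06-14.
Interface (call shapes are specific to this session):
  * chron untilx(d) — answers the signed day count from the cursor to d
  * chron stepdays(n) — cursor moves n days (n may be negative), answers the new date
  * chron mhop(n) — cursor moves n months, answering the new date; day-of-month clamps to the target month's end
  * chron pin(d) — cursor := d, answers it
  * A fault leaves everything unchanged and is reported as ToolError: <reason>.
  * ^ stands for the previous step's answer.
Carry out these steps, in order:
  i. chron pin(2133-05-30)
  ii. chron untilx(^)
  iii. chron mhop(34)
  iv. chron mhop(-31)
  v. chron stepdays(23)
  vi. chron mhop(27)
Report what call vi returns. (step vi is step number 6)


Answer: 2135-12-22

Derivation:
→ chron pin(2133-05-30)
← 2133-05-30
→ chron untilx(^)
← 0
→ chron mhop(34)
← 2136-03-30
→ chron mhop(-31)
← 2133-08-30
→ chron stepdays(23)
← 2133-09-22
→ chron mhop(27)
← 2135-12-22


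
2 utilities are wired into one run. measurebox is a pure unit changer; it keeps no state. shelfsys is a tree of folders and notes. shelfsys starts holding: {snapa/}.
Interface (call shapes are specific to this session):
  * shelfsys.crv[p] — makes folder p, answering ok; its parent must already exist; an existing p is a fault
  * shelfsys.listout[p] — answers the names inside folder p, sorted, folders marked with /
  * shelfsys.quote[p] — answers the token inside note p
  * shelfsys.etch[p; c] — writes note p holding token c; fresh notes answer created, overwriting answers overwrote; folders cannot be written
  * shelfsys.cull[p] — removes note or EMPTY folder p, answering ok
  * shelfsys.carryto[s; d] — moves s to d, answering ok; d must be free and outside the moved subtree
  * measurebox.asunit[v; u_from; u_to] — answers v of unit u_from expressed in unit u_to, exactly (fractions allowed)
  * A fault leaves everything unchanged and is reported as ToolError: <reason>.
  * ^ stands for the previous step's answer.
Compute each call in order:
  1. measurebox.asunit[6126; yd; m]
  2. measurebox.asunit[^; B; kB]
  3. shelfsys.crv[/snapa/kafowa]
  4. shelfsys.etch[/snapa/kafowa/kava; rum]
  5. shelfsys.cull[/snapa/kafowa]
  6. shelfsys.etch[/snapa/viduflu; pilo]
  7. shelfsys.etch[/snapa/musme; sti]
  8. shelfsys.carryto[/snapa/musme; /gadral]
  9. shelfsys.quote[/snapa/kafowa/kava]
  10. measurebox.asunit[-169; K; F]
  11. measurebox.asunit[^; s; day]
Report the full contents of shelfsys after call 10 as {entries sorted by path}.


> measurebox.asunit 6126 yd m
:: 3501009/625
> measurebox.asunit ^ B kB
:: 3501009/625000
> shelfsys.crv /snapa/kafowa
:: ok
> shelfsys.etch /snapa/kafowa/kava rum
:: created
> shelfsys.cull /snapa/kafowa
:: ToolError: not empty
> shelfsys.etch /snapa/viduflu pilo
:: created
> shelfsys.etch /snapa/musme sti
:: created
> shelfsys.carryto /snapa/musme /gadral
:: ok
> shelfsys.quote /snapa/kafowa/kava
:: rum
> measurebox.asunit -169 K F
:: -76387/100
> measurebox.asunit ^ s day
:: -76387/8640000

Answer: {gadral=sti, snapa/, snapa/kafowa/, snapa/kafowa/kava=rum, snapa/viduflu=pilo}


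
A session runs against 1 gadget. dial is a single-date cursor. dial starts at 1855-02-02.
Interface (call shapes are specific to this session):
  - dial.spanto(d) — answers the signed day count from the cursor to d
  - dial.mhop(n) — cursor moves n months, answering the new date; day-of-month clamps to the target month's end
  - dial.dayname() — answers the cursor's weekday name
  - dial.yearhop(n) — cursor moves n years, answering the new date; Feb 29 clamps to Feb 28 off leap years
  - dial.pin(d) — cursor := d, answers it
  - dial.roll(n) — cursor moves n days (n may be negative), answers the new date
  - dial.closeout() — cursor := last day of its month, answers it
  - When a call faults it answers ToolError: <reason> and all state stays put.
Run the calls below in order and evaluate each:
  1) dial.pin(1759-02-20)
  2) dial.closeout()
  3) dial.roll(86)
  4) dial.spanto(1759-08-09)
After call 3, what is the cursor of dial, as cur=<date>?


Answer: cur=1759-05-25

Derivation:
→ dial.pin(d→1759-02-20)
← 1759-02-20
→ dial.closeout()
← 1759-02-28
→ dial.roll(n→86)
← 1759-05-25
→ dial.spanto(d→1759-08-09)
← 76


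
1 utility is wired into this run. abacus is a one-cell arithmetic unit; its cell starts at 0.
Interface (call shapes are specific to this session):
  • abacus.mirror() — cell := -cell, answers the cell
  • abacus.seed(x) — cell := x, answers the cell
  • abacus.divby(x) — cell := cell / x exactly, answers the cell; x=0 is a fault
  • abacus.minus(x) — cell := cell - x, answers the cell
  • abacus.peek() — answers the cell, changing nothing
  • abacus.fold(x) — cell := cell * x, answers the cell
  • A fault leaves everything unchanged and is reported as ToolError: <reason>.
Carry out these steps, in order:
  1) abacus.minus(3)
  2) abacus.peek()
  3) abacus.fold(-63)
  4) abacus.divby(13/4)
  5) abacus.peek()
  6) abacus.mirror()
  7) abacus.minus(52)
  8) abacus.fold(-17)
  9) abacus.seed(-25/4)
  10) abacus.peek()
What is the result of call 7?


Answer: -1432/13

Derivation:
;; minus(x='3') : -3
;; peek() : -3
;; fold(x='-63') : 189
;; divby(x='13/4') : 756/13
;; peek() : 756/13
;; mirror() : -756/13
;; minus(x='52') : -1432/13
;; fold(x='-17') : 24344/13
;; seed(x='-25/4') : -25/4
;; peek() : -25/4


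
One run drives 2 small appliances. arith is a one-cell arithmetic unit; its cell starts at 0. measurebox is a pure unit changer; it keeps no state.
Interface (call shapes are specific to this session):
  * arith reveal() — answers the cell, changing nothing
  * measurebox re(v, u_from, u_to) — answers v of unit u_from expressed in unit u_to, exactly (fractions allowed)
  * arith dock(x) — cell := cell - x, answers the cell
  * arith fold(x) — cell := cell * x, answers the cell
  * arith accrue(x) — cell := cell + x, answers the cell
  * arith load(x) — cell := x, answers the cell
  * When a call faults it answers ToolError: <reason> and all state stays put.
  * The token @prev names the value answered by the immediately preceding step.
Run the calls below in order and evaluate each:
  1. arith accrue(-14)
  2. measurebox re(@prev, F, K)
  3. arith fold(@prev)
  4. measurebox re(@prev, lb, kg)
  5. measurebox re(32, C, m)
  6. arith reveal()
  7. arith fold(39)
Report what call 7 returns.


Answer: -4055597/30

Derivation:
$ arith accrue x=-14
= -14
$ measurebox re v=@prev u_from=F u_to=K
= 44567/180
$ arith fold x=@prev
= -311969/90
$ measurebox re v=@prev u_from=lb u_to=kg
= -14150675807653/9000000000
$ measurebox re v=32 u_from=C u_to=m
= ToolError: incompatible units
$ arith reveal
= -311969/90
$ arith fold x=39
= -4055597/30


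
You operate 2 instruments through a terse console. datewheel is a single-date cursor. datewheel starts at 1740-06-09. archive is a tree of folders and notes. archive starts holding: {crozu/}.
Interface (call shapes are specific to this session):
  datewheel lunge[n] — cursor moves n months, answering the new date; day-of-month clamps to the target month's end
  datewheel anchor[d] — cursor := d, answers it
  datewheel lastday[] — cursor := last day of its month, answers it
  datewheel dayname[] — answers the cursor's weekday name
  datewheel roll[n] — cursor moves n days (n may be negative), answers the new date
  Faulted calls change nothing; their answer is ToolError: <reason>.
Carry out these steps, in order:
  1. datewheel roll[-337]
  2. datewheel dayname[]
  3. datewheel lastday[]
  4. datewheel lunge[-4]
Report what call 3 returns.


Answer: 1739-07-31

Derivation:
# 1. datewheel roll(n='-337') == 1739-07-08
# 2. datewheel dayname() == Wednesday
# 3. datewheel lastday() == 1739-07-31
# 4. datewheel lunge(n='-4') == 1739-03-31


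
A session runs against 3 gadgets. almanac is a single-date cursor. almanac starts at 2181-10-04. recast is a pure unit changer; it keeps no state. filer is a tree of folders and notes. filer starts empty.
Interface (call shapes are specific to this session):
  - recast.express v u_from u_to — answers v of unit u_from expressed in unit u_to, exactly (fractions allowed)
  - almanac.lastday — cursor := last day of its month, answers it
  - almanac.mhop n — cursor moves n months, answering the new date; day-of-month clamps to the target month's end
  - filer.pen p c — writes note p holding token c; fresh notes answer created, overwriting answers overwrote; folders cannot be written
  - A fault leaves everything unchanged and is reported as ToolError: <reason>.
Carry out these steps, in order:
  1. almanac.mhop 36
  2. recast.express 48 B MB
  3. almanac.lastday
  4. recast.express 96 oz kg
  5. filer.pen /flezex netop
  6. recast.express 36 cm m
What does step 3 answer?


Answer: 2184-10-31

Derivation:
# mhop(n: 36) == 2184-10-04
# express(v: 48, u_from: B, u_to: MB) == 3/62500
# lastday() == 2184-10-31
# express(v: 96, u_from: oz, u_to: kg) == 136077711/50000000
# pen(p: /flezex, c: netop) == created
# express(v: 36, u_from: cm, u_to: m) == 9/25
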